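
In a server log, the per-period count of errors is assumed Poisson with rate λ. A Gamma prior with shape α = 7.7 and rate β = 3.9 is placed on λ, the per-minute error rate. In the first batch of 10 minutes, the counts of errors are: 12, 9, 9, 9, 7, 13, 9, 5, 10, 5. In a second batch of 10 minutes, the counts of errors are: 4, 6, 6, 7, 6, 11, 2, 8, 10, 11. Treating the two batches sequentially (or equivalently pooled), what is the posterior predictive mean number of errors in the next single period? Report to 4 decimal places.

6.9749

With a Gamma(shape α, rate β) prior, the Poisson likelihood is conjugate: the posterior is Gamma(α + ΣXᵢ, β + n).
Batch 1: sum of counts S = 88 over n = 10 minutes.
After batch 1: Gamma(α+S, β+n) = Gamma(7.7+88, 3.9+10) = Gamma(95.7, 13.9).
Batch 2: sum of counts S = 71 over n = 10 minutes.
After batch 2: Gamma(α+S, β+n) = Gamma(95.7+71, 13.9+10) = Gamma(166.7, 23.9).
The predictive distribution for one future period is NegBinom with mean α/β = 6.9749.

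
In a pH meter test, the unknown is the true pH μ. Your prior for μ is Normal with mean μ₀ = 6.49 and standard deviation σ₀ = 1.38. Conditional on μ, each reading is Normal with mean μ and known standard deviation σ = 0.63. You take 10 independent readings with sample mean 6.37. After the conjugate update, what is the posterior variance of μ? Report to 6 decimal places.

0.038880

For Normal data with known variance σ², a Normal(μ₀, σ₀²) prior on μ is conjugate. Posterior precision = 1/σ₀² + n/σ²; posterior mean is the precision-weighted average of μ₀ and x̄.
σ₀² = 1.38² = 1.9044, σ² = 0.63² = 0.3969; σ² + n·σ₀² = 0.3969 + 10·1.9044 = 19.4409.
Posterior precision = 1/σ₀² + n/σ² = 1/1.9044 + 10/0.3969 = (σ² + n·σ₀²)/(σ₀²σ²) = 19.4409/(1.9044·0.3969); posterior variance σₙ² = σ₀²σ²/(σ² + n·σ₀²) = 1.9044·0.3969/19.4409 = 0.038880.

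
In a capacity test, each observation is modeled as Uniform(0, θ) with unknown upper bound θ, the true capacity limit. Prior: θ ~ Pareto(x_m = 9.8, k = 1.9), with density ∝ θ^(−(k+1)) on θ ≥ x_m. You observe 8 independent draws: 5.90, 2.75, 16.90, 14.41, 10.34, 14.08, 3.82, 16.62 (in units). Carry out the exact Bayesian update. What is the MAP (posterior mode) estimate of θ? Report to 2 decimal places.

A Pareto(scale x_m, shape k) prior on the upper bound θ of Uniform(0, θ) is conjugate: posterior is Pareto(max(x_m, max xᵢ), k + n).
Sample maximum = 16.90; prior scale x_m = 9.8 → posterior scale = max = 16.90.
Posterior shape = 1.9 + 8 = 9.9.
The Pareto density is decreasing on [x_m, ∞), so the mode is x_m = 16.90.

16.90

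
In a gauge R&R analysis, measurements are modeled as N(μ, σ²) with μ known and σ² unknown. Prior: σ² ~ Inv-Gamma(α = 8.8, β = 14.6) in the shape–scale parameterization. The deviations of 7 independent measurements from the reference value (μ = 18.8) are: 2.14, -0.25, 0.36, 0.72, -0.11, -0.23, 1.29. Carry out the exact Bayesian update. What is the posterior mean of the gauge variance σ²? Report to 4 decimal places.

With known mean μ and an Inverse-Gamma(α, β) prior on σ², the Normal likelihood is conjugate: posterior is Inv-Gamma(α + n/2, β + Σ(xᵢ−μ)²/2).
Σ(xᵢ−μ)² = (2.14)² + (-0.25)² + (0.36)² + (0.72)² + (-0.11)² + (-0.23)² + (1.29)² = 7.0192.
Posterior: Inv-Gamma(8.8 + 7/2, 14.6 + 7.0192/2) = Inv-Gamma(12.30, 18.10960).
E[σ²|data] = β/(α−1) = 18.10960/11.30 = 1.6026.

1.6026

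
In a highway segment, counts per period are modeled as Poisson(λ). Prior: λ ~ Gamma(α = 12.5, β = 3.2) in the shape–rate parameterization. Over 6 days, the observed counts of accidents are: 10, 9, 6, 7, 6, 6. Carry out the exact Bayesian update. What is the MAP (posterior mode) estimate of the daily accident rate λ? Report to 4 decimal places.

With a Gamma(shape α, rate β) prior, the Poisson likelihood is conjugate: the posterior is Gamma(α + ΣXᵢ, β + n).
Sum of counts S = 44 over n = 6 days.
Posterior: Gamma(α+S, β+n) = Gamma(12.5+44, 3.2+6) = Gamma(56.5, 9.2).
Mode of Gamma(α,β) for α≥1 is (α−1)/β = 55.5/9.2 = 6.0326.

6.0326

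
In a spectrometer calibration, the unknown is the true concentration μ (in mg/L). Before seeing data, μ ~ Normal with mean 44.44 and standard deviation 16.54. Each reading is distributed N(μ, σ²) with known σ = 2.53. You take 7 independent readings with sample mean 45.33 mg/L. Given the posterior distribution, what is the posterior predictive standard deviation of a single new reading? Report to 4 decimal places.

2.7041

For Normal data with known variance σ², a Normal(μ₀, σ₀²) prior on μ is conjugate. Posterior precision = 1/σ₀² + n/σ²; posterior mean is the precision-weighted average of μ₀ and x̄.
σ₀² = 16.54² = 273.5716, σ² = 2.53² = 6.4009; σ² + n·σ₀² = 6.4009 + 7·273.5716 = 1921.4021.
Posterior precision = 1/σ₀² + n/σ² = 1/273.5716 + 7/6.4009 = (σ² + n·σ₀²)/(σ₀²σ²) = 1921.4021/(273.5716·6.4009); posterior variance σₙ² = σ₀²σ²/(σ² + n·σ₀²) = 273.5716·6.4009/1921.4021 = 0.911368.
Predictive variance for one new observation = σₙ² + σ² = 273.5716·6.4009/1921.4021 + 6.4009 = σ²·(σ₀² + 1921.4021)/1921.4021 = 6.4009·2194.9737/1921.4021 = 7.312268; SD = √(6.4009·2194.9737/1921.4021) = 2.7041.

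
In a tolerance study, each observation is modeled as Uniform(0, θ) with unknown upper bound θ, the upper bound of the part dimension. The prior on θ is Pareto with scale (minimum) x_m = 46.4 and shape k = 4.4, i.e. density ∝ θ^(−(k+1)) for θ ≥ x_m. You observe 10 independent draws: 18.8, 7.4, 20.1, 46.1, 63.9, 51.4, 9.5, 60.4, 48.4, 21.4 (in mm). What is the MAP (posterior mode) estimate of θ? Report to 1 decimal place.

A Pareto(scale x_m, shape k) prior on the upper bound θ of Uniform(0, θ) is conjugate: posterior is Pareto(max(x_m, max xᵢ), k + n).
Sample maximum = 63.9; prior scale x_m = 46.4 → posterior scale = max = 63.9.
Posterior shape = 4.4 + 10 = 14.4.
The Pareto density is decreasing on [x_m, ∞), so the mode is x_m = 63.9.

63.9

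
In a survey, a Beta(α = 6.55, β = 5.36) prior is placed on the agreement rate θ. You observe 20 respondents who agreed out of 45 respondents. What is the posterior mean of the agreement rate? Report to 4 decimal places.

The Beta prior is conjugate to a Binomial/Bernoulli likelihood; the update adds successes to α and failures to β.
Posterior: Beta(α+k, β+n−k) = Beta(6.55+20, 5.36+25) = Beta(26.55, 30.36).
Posterior mean = α/(α+β) = 26.55/56.91 = 0.4665.

0.4665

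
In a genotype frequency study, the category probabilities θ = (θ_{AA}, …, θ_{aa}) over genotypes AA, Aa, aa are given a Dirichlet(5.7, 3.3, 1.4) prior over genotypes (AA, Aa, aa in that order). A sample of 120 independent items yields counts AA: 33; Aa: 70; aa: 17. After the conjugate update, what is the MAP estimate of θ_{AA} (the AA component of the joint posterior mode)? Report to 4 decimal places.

The Dirichlet prior is conjugate to the Multinomial likelihood: each posterior αⱼ = prior αⱼ + observed count nⱼ.
Posterior concentration: (38.7, 73.3, 18.4), total = 130.4.
Joint mode component: (α_{AA}−1)/(Σα−K) = 37.7/127.4 = 0.2959.

0.2959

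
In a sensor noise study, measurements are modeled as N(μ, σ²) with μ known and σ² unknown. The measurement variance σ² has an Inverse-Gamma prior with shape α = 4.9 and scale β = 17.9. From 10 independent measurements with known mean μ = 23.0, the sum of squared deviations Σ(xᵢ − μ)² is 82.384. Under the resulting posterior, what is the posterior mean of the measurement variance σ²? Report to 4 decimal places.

With known mean μ and an Inverse-Gamma(α, β) prior on σ², the Normal likelihood is conjugate: posterior is Inv-Gamma(α + n/2, β + Σ(xᵢ−μ)²/2).
Posterior: Inv-Gamma(4.9 + 10/2, 17.9 + 82.384/2) = Inv-Gamma(9.90, 59.0920).
E[σ²|data] = β/(α−1) = 59.0920/8.90 = 6.6396.

6.6396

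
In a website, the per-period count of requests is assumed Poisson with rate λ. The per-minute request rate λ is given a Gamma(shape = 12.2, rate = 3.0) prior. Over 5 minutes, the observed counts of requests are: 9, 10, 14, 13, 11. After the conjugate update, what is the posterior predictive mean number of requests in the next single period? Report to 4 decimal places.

With a Gamma(shape α, rate β) prior, the Poisson likelihood is conjugate: the posterior is Gamma(α + ΣXᵢ, β + n).
Sum of counts S = 57 over n = 5 minutes.
Posterior: Gamma(α+S, β+n) = Gamma(12.2+57, 3.0+5) = Gamma(69.2, 8.0).
The predictive distribution for one future period is NegBinom with mean α/β = 8.6500.

8.6500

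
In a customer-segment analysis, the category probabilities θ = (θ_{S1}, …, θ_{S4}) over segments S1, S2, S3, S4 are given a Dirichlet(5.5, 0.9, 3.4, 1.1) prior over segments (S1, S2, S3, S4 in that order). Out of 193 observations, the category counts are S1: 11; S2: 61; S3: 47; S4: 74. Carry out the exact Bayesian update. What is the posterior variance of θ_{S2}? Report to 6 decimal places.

The Dirichlet prior is conjugate to the Multinomial likelihood: each posterior αⱼ = prior αⱼ + observed count nⱼ.
Posterior concentration: (16.5, 61.9, 50.4, 75.1), total = 203.9.
Var[θ_j] = α_j(Σα−α_j)/((Σα)²(Σα+1)) = 61.9·142.0/(203.9²·204.9) = 0.001032.

0.001032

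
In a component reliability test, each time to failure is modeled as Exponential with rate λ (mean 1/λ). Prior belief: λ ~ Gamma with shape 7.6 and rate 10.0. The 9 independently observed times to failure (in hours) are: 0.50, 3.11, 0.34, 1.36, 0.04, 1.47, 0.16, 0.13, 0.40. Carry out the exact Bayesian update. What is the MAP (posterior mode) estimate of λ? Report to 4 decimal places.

With a Gamma(shape α, rate β) prior on the exponential rate λ, the posterior after n observations with total T = Σxᵢ is Gamma(α+n, β+T).
Sum of observations T = 7.51 hours; n = 9.
Posterior: Gamma(7.6+9, 10.0+7.51) = Gamma(16.6, 17.51).
Mode = (α−1)/β = 0.8909.

0.8909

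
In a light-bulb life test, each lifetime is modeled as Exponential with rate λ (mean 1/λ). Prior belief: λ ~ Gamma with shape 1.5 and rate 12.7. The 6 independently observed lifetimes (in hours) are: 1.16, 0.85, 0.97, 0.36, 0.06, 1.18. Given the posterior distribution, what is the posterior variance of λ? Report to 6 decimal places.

With a Gamma(shape α, rate β) prior on the exponential rate λ, the posterior after n observations with total T = Σxᵢ is Gamma(α+n, β+T).
Sum of observations T = 4.58 hours; n = 6.
Posterior: Gamma(1.5+6, 12.7+4.58) = Gamma(7.5, 17.28).
Var = α/β² = 0.025117.

0.025117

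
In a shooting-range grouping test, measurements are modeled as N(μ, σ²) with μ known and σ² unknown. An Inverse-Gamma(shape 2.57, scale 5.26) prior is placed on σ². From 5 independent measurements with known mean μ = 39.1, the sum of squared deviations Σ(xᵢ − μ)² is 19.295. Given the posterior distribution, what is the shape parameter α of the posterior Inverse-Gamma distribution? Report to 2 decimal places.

With known mean μ and an Inverse-Gamma(α, β) prior on σ², the Normal likelihood is conjugate: posterior is Inv-Gamma(α + n/2, β + Σ(xᵢ−μ)²/2).
Posterior: Inv-Gamma(2.57 + 5/2, 5.26 + 19.295/2) = Inv-Gamma(5.07, 14.9075).
Posterior α = 5.07.

5.07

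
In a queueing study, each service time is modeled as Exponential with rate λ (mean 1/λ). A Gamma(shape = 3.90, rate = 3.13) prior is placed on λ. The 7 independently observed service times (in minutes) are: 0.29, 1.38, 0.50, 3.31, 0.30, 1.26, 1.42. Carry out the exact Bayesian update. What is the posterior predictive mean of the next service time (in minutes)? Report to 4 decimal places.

1.1707

With a Gamma(shape α, rate β) prior on the exponential rate λ, the posterior after n observations with total T = Σxᵢ is Gamma(α+n, β+T).
Sum of observations T = 8.46 minutes; n = 7.
Posterior: Gamma(3.90+7, 3.13+8.46) = Gamma(10.90, 11.59).
The predictive distribution for the next observation is Lomax; its mean is β/(α−1) = 11.59/9.90 = 1.1707.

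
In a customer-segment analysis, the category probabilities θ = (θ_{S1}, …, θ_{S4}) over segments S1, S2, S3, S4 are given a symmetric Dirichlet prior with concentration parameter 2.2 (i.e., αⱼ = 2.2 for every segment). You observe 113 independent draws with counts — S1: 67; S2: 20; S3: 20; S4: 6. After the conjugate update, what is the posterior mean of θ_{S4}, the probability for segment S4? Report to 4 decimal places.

The Dirichlet prior is conjugate to the Multinomial likelihood: each posterior αⱼ = prior αⱼ + observed count nⱼ.
Posterior concentration: (69.2, 22.2, 22.2, 8.2), total = 121.8.
E[θ_{S4}|data] = α_{S4}/Σα = 8.2/121.8 = 0.0673.

0.0673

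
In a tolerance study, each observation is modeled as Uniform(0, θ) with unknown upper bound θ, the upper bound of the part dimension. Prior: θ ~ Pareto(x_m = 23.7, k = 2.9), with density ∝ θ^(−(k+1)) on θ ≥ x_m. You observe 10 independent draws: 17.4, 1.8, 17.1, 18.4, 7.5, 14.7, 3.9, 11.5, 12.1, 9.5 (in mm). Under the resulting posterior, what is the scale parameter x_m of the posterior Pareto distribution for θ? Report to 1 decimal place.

23.7

A Pareto(scale x_m, shape k) prior on the upper bound θ of Uniform(0, θ) is conjugate: posterior is Pareto(max(x_m, max xᵢ), k + n).
Sample maximum = 18.4; prior scale x_m = 23.7 → posterior scale = max = 23.7.
Posterior shape = 2.9 + 10 = 12.9.
Posterior scale x_m = 23.7.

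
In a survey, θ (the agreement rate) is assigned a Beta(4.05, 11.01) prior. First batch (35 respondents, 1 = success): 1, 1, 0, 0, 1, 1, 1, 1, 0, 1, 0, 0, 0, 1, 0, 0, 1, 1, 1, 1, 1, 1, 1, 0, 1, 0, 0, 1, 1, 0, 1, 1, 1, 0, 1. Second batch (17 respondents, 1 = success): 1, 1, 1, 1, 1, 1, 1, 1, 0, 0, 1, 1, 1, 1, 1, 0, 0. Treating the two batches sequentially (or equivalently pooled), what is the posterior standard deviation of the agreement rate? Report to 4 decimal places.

0.0598

The Beta prior is conjugate to a Binomial/Bernoulli likelihood; the update adds successes to α and failures to β.
After batch 1: Beta(4.05+22, 11.01+13) = Beta(26.05, 24.01).
After batch 2: Beta(26.05+13, 24.01+4) = Beta(39.05, 28.01).
Var = αβ/((α+β)²(α+β+1)) = 39.05·28.01/(67.06²·68.06) = 0.00357368; SD = √0.00357368 = 0.0598.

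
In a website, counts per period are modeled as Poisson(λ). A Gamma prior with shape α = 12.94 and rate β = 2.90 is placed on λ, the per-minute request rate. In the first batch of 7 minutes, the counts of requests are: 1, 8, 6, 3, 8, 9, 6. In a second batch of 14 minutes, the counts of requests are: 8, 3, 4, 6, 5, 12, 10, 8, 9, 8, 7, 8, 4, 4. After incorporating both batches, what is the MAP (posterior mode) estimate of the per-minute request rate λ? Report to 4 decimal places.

With a Gamma(shape α, rate β) prior, the Poisson likelihood is conjugate: the posterior is Gamma(α + ΣXᵢ, β + n).
Batch 1: sum of counts S = 41 over n = 7 minutes.
After batch 1: Gamma(α+S, β+n) = Gamma(12.94+41, 2.90+7) = Gamma(53.94, 9.90).
Batch 2: sum of counts S = 96 over n = 14 minutes.
After batch 2: Gamma(α+S, β+n) = Gamma(53.94+96, 9.90+14) = Gamma(149.94, 23.90).
Mode of Gamma(α,β) for α≥1 is (α−1)/β = 148.94/23.90 = 6.2318.

6.2318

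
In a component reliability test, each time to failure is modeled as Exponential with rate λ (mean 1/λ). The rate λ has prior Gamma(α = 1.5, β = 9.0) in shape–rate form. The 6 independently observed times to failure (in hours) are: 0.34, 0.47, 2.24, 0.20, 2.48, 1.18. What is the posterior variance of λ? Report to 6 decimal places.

With a Gamma(shape α, rate β) prior on the exponential rate λ, the posterior after n observations with total T = Σxᵢ is Gamma(α+n, β+T).
Sum of observations T = 6.91 hours; n = 6.
Posterior: Gamma(1.5+6, 9.0+6.91) = Gamma(7.5, 15.91).
Var = α/β² = 0.029629.

0.029629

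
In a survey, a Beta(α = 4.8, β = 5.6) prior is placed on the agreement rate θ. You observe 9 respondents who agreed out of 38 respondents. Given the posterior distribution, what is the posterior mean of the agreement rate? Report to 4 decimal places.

0.2851

The Beta prior is conjugate to a Binomial/Bernoulli likelihood; the update adds successes to α and failures to β.
Posterior: Beta(α+k, β+n−k) = Beta(4.8+9, 5.6+29) = Beta(13.8, 34.6).
Posterior mean = α/(α+β) = 13.8/48.4 = 0.2851.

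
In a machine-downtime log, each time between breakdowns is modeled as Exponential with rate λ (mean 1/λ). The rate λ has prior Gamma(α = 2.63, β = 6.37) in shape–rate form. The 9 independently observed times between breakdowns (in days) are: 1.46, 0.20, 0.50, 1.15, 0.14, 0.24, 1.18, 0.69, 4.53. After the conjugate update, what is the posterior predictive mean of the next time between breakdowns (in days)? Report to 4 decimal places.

With a Gamma(shape α, rate β) prior on the exponential rate λ, the posterior after n observations with total T = Σxᵢ is Gamma(α+n, β+T).
Sum of observations T = 10.09 days; n = 9.
Posterior: Gamma(2.63+9, 6.37+10.09) = Gamma(11.63, 16.46).
The predictive distribution for the next observation is Lomax; its mean is β/(α−1) = 16.46/10.63 = 1.5484.

1.5484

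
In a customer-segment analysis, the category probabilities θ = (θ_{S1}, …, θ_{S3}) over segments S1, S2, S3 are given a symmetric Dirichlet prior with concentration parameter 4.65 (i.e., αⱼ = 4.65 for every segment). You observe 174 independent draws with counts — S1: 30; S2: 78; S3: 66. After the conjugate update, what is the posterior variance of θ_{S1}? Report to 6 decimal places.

The Dirichlet prior is conjugate to the Multinomial likelihood: each posterior αⱼ = prior αⱼ + observed count nⱼ.
Posterior concentration: (34.65, 82.65, 70.65), total = 187.95.
Var[θ_j] = α_j(Σα−α_j)/((Σα)²(Σα+1)) = 34.65·153.30/(187.95²·188.95) = 0.000796.

0.000796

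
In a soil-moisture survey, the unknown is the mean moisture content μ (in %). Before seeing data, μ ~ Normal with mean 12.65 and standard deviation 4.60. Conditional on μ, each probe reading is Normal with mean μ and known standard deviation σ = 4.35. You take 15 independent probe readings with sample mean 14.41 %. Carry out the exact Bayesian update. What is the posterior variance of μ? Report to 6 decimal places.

For Normal data with known variance σ², a Normal(μ₀, σ₀²) prior on μ is conjugate. Posterior precision = 1/σ₀² + n/σ²; posterior mean is the precision-weighted average of μ₀ and x̄.
σ₀² = 4.60² = 21.16, σ² = 4.35² = 18.9225; σ² + n·σ₀² = 18.9225 + 15·21.16 = 336.3225.
Posterior precision = 1/σ₀² + n/σ² = 1/21.16 + 15/18.9225 = (σ² + n·σ₀²)/(σ₀²σ²) = 336.3225/(21.16·18.9225); posterior variance σₙ² = σ₀²σ²/(σ² + n·σ₀²) = 21.16·18.9225/336.3225 = 1.190524.

1.190524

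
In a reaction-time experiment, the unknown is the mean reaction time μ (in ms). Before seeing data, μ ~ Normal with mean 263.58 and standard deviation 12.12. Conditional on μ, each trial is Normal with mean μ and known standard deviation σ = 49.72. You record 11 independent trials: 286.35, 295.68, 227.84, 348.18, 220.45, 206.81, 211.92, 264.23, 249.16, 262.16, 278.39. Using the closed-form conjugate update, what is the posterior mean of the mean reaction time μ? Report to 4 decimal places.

For Normal data with known variance σ², a Normal(μ₀, σ₀²) prior on μ is conjugate. Posterior precision = 1/σ₀² + n/σ²; posterior mean is the precision-weighted average of μ₀ and x̄.
Σxᵢ = 286.35 + 295.68 + 227.84 + 348.18 + 220.45 + 206.81 + 211.92 + 264.23 + 249.16 + 262.16 + 278.39 = 2851.17, so n·x̄ = 2851.17.
σ₀² = 12.12² = 146.8944, σ² = 49.72² = 2472.0784; σ² + n·σ₀² = 2472.0784 + 11·146.8944 = 4087.9168.
Posterior mean = (μ₀/σ₀² + n·x̄/σ²)/(1/σ₀² + n/σ²) = (σ²·μ₀ + σ₀²·n·x̄)/(σ² + n·σ₀²) = (2472.0784·263.58 + 146.8944·2851.17)/4087.9168 = 1070411.33112/4087.9168 = 261.8476.

261.8476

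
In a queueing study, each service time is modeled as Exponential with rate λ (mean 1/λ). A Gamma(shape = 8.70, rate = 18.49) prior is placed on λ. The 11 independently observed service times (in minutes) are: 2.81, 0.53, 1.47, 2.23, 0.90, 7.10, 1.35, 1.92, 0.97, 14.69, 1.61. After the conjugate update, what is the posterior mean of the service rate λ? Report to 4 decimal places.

0.3643

With a Gamma(shape α, rate β) prior on the exponential rate λ, the posterior after n observations with total T = Σxᵢ is Gamma(α+n, β+T).
Sum of observations T = 35.58 minutes; n = 11.
Posterior: Gamma(8.70+11, 18.49+35.58) = Gamma(19.70, 54.07).
Posterior mean of λ = α/β = 19.70/54.07 = 0.3643.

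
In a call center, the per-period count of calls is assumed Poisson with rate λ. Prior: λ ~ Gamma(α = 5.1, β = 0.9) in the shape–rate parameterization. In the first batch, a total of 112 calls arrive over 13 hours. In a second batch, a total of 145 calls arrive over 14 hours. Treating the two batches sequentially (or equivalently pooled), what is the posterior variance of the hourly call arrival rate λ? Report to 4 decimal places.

0.3367

With a Gamma(shape α, rate β) prior, the Poisson likelihood is conjugate: the posterior is Gamma(α + ΣXᵢ, β + n).
After batch 1: Gamma(α+S, β+n) = Gamma(5.1+112, 0.9+13) = Gamma(117.1, 13.9).
After batch 2: Gamma(α+S, β+n) = Gamma(117.1+145, 13.9+14) = Gamma(262.1, 27.9).
Var = α/β² = 262.1/27.9² = 0.3367.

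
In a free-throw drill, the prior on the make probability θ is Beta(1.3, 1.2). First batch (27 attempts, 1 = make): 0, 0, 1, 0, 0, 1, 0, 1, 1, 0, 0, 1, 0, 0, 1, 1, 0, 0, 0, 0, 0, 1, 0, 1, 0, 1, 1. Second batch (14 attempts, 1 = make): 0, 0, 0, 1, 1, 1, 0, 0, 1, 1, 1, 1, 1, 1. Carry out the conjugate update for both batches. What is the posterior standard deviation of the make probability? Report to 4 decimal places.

0.0749

The Beta prior is conjugate to a Binomial/Bernoulli likelihood; the update adds successes to α and failures to β.
After batch 1: Beta(1.3+11, 1.2+16) = Beta(12.3, 17.2).
After batch 2: Beta(12.3+9, 17.2+5) = Beta(21.3, 22.2).
Var = αβ/((α+β)²(α+β+1)) = 21.3·22.2/(43.5²·44.5) = 0.00561557; SD = √0.00561557 = 0.0749.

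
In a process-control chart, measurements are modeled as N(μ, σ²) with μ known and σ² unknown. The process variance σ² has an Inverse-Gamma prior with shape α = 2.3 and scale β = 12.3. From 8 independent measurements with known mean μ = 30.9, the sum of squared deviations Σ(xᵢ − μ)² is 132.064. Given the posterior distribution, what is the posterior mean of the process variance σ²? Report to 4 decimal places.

14.7796

With known mean μ and an Inverse-Gamma(α, β) prior on σ², the Normal likelihood is conjugate: posterior is Inv-Gamma(α + n/2, β + Σ(xᵢ−μ)²/2).
Posterior: Inv-Gamma(2.3 + 8/2, 12.3 + 132.064/2) = Inv-Gamma(6.30, 78.3320).
E[σ²|data] = β/(α−1) = 78.3320/5.30 = 14.7796.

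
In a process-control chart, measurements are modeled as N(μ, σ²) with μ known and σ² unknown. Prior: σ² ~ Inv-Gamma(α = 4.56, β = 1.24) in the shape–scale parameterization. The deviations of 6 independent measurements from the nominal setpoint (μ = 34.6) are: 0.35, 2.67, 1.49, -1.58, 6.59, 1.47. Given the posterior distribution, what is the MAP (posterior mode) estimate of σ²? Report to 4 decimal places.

3.5068

With known mean μ and an Inverse-Gamma(α, β) prior on σ², the Normal likelihood is conjugate: posterior is Inv-Gamma(α + n/2, β + Σ(xᵢ−μ)²/2).
Σ(xᵢ−μ)² = (0.35)² + (2.67)² + (1.49)² + (-1.58)² + (6.59)² + (1.47)² = 57.5569.
Posterior: Inv-Gamma(4.56 + 6/2, 1.24 + 57.5569/2) = Inv-Gamma(7.56, 30.01845).
Mode = β/(α+1) = 30.01845/8.56 = 3.5068.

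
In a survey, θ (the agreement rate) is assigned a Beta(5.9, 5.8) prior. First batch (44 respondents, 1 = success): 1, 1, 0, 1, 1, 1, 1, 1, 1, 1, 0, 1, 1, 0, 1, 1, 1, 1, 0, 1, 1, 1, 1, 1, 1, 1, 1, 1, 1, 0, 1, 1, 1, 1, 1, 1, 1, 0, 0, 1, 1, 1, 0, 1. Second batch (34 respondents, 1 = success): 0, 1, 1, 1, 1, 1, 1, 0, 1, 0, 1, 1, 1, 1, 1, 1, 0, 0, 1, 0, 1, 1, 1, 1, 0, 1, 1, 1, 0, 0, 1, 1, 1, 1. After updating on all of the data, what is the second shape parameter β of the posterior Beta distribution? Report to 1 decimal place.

The Beta prior is conjugate to a Binomial/Bernoulli likelihood; the update adds successes to α and failures to β.
After batch 1: Beta(5.9+36, 5.8+8) = Beta(41.9, 13.8).
After batch 2: Beta(41.9+25, 13.8+9) = Beta(66.9, 22.8).
Posterior β = 22.8.

22.8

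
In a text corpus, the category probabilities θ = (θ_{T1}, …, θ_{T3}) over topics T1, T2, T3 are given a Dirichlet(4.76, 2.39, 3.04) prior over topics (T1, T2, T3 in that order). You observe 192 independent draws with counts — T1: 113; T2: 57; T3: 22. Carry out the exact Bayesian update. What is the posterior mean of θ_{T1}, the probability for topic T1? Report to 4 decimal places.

0.5824

The Dirichlet prior is conjugate to the Multinomial likelihood: each posterior αⱼ = prior αⱼ + observed count nⱼ.
Posterior concentration: (117.76, 59.39, 25.04), total = 202.19.
E[θ_{T1}|data] = α_{T1}/Σα = 117.76/202.19 = 0.5824.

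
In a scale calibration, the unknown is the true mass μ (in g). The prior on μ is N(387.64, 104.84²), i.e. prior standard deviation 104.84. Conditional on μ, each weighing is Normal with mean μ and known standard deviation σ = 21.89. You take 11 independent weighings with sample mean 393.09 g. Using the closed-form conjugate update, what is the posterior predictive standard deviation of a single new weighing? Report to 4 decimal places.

For Normal data with known variance σ², a Normal(μ₀, σ₀²) prior on μ is conjugate. Posterior precision = 1/σ₀² + n/σ²; posterior mean is the precision-weighted average of μ₀ and x̄.
σ₀² = 104.84² = 10991.4256, σ² = 21.89² = 479.1721; σ² + n·σ₀² = 479.1721 + 11·10991.4256 = 121384.8537.
Posterior precision = 1/σ₀² + n/σ² = 1/10991.4256 + 11/479.1721 = (σ² + n·σ₀²)/(σ₀²σ²) = 121384.8537/(10991.4256·479.1721); posterior variance σₙ² = σ₀²σ²/(σ² + n·σ₀²) = 10991.4256·479.1721/121384.8537 = 43.389141.
Predictive variance for one new observation = σₙ² + σ² = 10991.4256·479.1721/121384.8537 + 479.1721 = σ²·(σ₀² + 121384.8537)/121384.8537 = 479.1721·132376.2793/121384.8537 = 522.561241; SD = √(479.1721·132376.2793/121384.8537) = 22.8596.

22.8596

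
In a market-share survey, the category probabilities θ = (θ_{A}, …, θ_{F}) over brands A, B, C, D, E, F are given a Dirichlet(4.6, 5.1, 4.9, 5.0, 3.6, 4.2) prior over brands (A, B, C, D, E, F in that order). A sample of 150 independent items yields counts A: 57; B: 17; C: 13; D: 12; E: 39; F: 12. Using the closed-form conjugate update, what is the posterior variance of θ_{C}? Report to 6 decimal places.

0.000509

The Dirichlet prior is conjugate to the Multinomial likelihood: each posterior αⱼ = prior αⱼ + observed count nⱼ.
Posterior concentration: (61.6, 22.1, 17.9, 17.0, 42.6, 16.2), total = 177.4.
Var[θ_j] = α_j(Σα−α_j)/((Σα)²(Σα+1)) = 17.9·159.5/(177.4²·178.4) = 0.000509.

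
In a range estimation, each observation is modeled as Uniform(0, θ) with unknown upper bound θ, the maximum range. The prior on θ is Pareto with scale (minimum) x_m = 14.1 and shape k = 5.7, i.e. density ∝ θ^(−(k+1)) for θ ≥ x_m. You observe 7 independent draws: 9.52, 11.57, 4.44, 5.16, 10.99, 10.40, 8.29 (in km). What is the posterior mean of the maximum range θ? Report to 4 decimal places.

15.3051

A Pareto(scale x_m, shape k) prior on the upper bound θ of Uniform(0, θ) is conjugate: posterior is Pareto(max(x_m, max xᵢ), k + n).
Sample maximum = 11.57; prior scale x_m = 14.1 → posterior scale = max = 14.10.
Posterior shape = 5.7 + 7 = 12.7.
E[θ|data] = k·x_m/(k−1) = 12.7·14.10/11.7 = 15.3051.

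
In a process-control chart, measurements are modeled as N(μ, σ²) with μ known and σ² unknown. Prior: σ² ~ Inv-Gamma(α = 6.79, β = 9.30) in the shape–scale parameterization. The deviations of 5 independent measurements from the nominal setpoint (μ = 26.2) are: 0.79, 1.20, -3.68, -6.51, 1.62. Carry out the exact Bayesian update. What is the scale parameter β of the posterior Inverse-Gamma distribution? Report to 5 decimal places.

With known mean μ and an Inverse-Gamma(α, β) prior on σ², the Normal likelihood is conjugate: posterior is Inv-Gamma(α + n/2, β + Σ(xᵢ−μ)²/2).
Σ(xᵢ−μ)² = (0.79)² + (1.20)² + (-3.68)² + (-6.51)² + (1.62)² = 60.6110.
Posterior: Inv-Gamma(6.79 + 5/2, 9.30 + 60.6110/2) = Inv-Gamma(9.29, 39.60550).
Posterior β = 39.60550.

39.60550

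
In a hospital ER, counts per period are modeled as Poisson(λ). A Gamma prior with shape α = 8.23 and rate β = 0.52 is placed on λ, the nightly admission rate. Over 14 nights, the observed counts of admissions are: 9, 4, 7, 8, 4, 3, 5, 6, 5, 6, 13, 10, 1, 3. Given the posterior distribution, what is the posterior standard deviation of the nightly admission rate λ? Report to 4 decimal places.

With a Gamma(shape α, rate β) prior, the Poisson likelihood is conjugate: the posterior is Gamma(α + ΣXᵢ, β + n).
Sum of counts S = 84 over n = 14 nights.
Posterior: Gamma(α+S, β+n) = Gamma(8.23+84, 0.52+14) = Gamma(92.23, 14.52).
SD = √α/β = √92.23/14.52 = 0.6614.

0.6614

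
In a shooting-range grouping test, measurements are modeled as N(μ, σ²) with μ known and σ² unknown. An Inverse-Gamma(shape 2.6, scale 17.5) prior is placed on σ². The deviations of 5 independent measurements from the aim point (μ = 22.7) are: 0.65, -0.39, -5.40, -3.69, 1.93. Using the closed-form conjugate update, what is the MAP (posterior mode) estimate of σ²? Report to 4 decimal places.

With known mean μ and an Inverse-Gamma(α, β) prior on σ², the Normal likelihood is conjugate: posterior is Inv-Gamma(α + n/2, β + Σ(xᵢ−μ)²/2).
Σ(xᵢ−μ)² = (0.65)² + (-0.39)² + (-5.40)² + (-3.69)² + (1.93)² = 47.0756.
Posterior: Inv-Gamma(2.6 + 5/2, 17.5 + 47.0756/2) = Inv-Gamma(5.10, 41.03780).
Mode = β/(α+1) = 41.03780/6.10 = 6.7275.

6.7275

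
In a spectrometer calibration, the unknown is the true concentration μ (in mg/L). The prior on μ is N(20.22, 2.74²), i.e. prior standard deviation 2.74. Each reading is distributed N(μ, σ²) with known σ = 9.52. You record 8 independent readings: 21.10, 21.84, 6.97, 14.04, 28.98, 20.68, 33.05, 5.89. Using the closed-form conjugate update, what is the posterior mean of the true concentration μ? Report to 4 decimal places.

For Normal data with known variance σ², a Normal(μ₀, σ₀²) prior on μ is conjugate. Posterior precision = 1/σ₀² + n/σ²; posterior mean is the precision-weighted average of μ₀ and x̄.
Σxᵢ = 21.10 + 21.84 + 6.97 + 14.04 + 28.98 + 20.68 + 33.05 + 5.89 = 152.55, so n·x̄ = 152.55.
σ₀² = 2.74² = 7.5076, σ² = 9.52² = 90.6304; σ² + n·σ₀² = 90.6304 + 8·7.5076 = 150.6912.
Posterior mean = (μ₀/σ₀² + n·x̄/σ²)/(1/σ₀² + n/σ²) = (σ²·μ₀ + σ₀²·n·x̄)/(σ² + n·σ₀²) = (90.6304·20.22 + 7.5076·152.55)/150.6912 = 2977.831068/150.6912 = 19.7611.

19.7611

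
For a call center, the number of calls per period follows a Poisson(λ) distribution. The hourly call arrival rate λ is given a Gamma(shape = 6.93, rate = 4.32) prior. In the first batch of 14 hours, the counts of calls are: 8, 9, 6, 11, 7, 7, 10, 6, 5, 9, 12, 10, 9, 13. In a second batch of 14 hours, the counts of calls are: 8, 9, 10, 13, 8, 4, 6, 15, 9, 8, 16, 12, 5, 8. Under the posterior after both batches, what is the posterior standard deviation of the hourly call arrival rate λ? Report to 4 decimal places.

0.4988

With a Gamma(shape α, rate β) prior, the Poisson likelihood is conjugate: the posterior is Gamma(α + ΣXᵢ, β + n).
Batch 1: sum of counts S = 122 over n = 14 hours.
After batch 1: Gamma(α+S, β+n) = Gamma(6.93+122, 4.32+14) = Gamma(128.93, 18.32).
Batch 2: sum of counts S = 131 over n = 14 hours.
After batch 2: Gamma(α+S, β+n) = Gamma(128.93+131, 18.32+14) = Gamma(259.93, 32.32).
SD = √α/β = √259.93/32.32 = 0.4988.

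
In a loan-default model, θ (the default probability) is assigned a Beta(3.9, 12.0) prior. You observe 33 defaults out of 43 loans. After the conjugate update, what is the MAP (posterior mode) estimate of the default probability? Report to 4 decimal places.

The Beta prior is conjugate to a Binomial/Bernoulli likelihood; the update adds successes to α and failures to β.
Posterior: Beta(α+k, β+n−k) = Beta(3.9+33, 12.0+10) = Beta(36.9, 22.0).
Mode of Beta(a,b) for a,b>1 is (a−1)/(a+b−2) = 35.9/56.9 = 0.6309.

0.6309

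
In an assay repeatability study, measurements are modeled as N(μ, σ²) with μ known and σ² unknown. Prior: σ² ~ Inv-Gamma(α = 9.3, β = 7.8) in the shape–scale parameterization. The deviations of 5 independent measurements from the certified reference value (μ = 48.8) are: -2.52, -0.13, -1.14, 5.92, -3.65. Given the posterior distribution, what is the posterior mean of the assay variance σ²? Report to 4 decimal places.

With known mean μ and an Inverse-Gamma(α, β) prior on σ², the Normal likelihood is conjugate: posterior is Inv-Gamma(α + n/2, β + Σ(xᵢ−μ)²/2).
Σ(xᵢ−μ)² = (-2.52)² + (-0.13)² + (-1.14)² + (5.92)² + (-3.65)² = 56.0358.
Posterior: Inv-Gamma(9.3 + 5/2, 7.8 + 56.0358/2) = Inv-Gamma(11.80, 35.81790).
E[σ²|data] = β/(α−1) = 35.81790/10.80 = 3.3165.

3.3165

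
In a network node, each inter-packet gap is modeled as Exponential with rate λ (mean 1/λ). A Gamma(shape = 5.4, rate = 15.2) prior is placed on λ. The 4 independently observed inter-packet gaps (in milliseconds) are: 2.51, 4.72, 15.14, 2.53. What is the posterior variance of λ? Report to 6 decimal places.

0.005846

With a Gamma(shape α, rate β) prior on the exponential rate λ, the posterior after n observations with total T = Σxᵢ is Gamma(α+n, β+T).
Sum of observations T = 24.90 milliseconds; n = 4.
Posterior: Gamma(5.4+4, 15.2+24.90) = Gamma(9.4, 40.10).
Var = α/β² = 0.005846.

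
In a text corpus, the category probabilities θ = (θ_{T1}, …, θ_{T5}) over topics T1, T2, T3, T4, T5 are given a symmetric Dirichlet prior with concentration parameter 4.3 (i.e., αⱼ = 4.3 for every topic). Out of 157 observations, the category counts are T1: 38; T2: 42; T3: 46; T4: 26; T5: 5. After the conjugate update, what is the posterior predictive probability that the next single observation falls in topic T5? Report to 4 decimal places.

The Dirichlet prior is conjugate to the Multinomial likelihood: each posterior αⱼ = prior αⱼ + observed count nⱼ.
Posterior concentration: (42.3, 46.3, 50.3, 30.3, 9.3), total = 178.5.
P(next = T5 | data) = α_{T5}/Σα = 0.0521.

0.0521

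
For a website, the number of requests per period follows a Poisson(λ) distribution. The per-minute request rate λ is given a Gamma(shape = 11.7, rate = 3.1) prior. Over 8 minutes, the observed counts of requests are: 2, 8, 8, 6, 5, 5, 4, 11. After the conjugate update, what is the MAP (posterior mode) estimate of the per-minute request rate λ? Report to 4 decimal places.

With a Gamma(shape α, rate β) prior, the Poisson likelihood is conjugate: the posterior is Gamma(α + ΣXᵢ, β + n).
Sum of counts S = 49 over n = 8 minutes.
Posterior: Gamma(α+S, β+n) = Gamma(11.7+49, 3.1+8) = Gamma(60.7, 11.1).
Mode of Gamma(α,β) for α≥1 is (α−1)/β = 59.7/11.1 = 5.3784.

5.3784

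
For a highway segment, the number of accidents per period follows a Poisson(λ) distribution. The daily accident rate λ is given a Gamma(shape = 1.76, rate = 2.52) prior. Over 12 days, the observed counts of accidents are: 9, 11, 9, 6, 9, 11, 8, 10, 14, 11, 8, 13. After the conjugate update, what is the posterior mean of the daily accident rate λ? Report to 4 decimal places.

With a Gamma(shape α, rate β) prior, the Poisson likelihood is conjugate: the posterior is Gamma(α + ΣXᵢ, β + n).
Sum of counts S = 119 over n = 12 days.
Posterior: Gamma(α+S, β+n) = Gamma(1.76+119, 2.52+12) = Gamma(120.76, 14.52).
Posterior mean = α/β = 120.76/14.52 = 8.3168.

8.3168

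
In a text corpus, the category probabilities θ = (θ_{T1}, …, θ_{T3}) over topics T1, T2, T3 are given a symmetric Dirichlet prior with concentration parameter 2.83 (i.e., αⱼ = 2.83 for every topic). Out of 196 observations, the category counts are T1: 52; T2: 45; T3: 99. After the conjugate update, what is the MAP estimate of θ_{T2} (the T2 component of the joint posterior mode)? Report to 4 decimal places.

The Dirichlet prior is conjugate to the Multinomial likelihood: each posterior αⱼ = prior αⱼ + observed count nⱼ.
Posterior concentration: (54.83, 47.83, 101.83), total = 204.49.
Joint mode component: (α_{T2}−1)/(Σα−K) = 46.83/201.49 = 0.2324.

0.2324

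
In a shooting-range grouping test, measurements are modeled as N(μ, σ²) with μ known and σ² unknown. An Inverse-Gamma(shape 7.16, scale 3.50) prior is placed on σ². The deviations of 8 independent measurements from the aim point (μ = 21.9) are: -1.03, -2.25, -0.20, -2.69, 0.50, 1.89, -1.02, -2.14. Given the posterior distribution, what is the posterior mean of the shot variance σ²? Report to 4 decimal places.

1.4686

With known mean μ and an Inverse-Gamma(α, β) prior on σ², the Normal likelihood is conjugate: posterior is Inv-Gamma(α + n/2, β + Σ(xᵢ−μ)²/2).
Σ(xᵢ−μ)² = (-1.03)² + (-2.25)² + (-0.20)² + (-2.69)² + (0.50)² + (1.89)² + (-1.02)² + (-2.14)² = 22.8416.
Posterior: Inv-Gamma(7.16 + 8/2, 3.50 + 22.8416/2) = Inv-Gamma(11.16, 14.92080).
E[σ²|data] = β/(α−1) = 14.92080/10.16 = 1.4686.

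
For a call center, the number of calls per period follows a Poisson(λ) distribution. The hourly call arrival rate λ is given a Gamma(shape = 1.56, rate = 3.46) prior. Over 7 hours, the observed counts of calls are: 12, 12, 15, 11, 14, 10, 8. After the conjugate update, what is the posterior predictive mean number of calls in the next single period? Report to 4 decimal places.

7.9885

With a Gamma(shape α, rate β) prior, the Poisson likelihood is conjugate: the posterior is Gamma(α + ΣXᵢ, β + n).
Sum of counts S = 82 over n = 7 hours.
Posterior: Gamma(α+S, β+n) = Gamma(1.56+82, 3.46+7) = Gamma(83.56, 10.46).
The predictive distribution for one future period is NegBinom with mean α/β = 7.9885.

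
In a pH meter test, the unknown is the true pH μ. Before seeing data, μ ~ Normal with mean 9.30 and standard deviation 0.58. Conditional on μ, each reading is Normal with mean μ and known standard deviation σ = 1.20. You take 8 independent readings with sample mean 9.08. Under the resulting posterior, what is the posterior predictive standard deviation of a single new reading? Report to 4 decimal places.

1.2479

For Normal data with known variance σ², a Normal(μ₀, σ₀²) prior on μ is conjugate. Posterior precision = 1/σ₀² + n/σ²; posterior mean is the precision-weighted average of μ₀ and x̄.
σ₀² = 0.58² = 0.3364, σ² = 1.20² = 1.44; σ² + n·σ₀² = 1.44 + 8·0.3364 = 4.1312.
Posterior precision = 1/σ₀² + n/σ² = 1/0.3364 + 8/1.44 = (σ² + n·σ₀²)/(σ₀²σ²) = 4.1312/(0.3364·1.44); posterior variance σₙ² = σ₀²σ²/(σ² + n·σ₀²) = 0.3364·1.44/4.1312 = 0.117258.
Predictive variance for one new observation = σₙ² + σ² = 0.3364·1.44/4.1312 + 1.44 = σ²·(σ₀² + 4.1312)/4.1312 = 1.44·4.4676/4.1312 = 1.557258; SD = √(1.44·4.4676/4.1312) = 1.2479.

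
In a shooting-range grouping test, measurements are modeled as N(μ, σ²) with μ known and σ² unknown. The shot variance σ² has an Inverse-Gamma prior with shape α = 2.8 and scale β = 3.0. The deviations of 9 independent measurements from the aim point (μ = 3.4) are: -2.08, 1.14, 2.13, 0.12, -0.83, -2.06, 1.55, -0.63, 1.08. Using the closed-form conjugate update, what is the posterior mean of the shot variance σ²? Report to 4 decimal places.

1.9901

With known mean μ and an Inverse-Gamma(α, β) prior on σ², the Normal likelihood is conjugate: posterior is Inv-Gamma(α + n/2, β + Σ(xᵢ−μ)²/2).
Σ(xᵢ−μ)² = (-2.08)² + (1.14)² + (2.13)² + (0.12)² + (-0.83)² + (-2.06)² + (1.55)² + (-0.63)² + (1.08)² = 19.0756.
Posterior: Inv-Gamma(2.8 + 9/2, 3.0 + 19.0756/2) = Inv-Gamma(7.30, 12.53780).
E[σ²|data] = β/(α−1) = 12.53780/6.30 = 1.9901.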